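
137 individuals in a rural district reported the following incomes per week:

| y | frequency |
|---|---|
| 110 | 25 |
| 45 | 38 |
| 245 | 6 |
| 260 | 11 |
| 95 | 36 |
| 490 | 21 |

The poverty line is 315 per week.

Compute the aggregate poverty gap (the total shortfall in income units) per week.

Below z: 38×45, 36×95, 25×110, 6×245, 11×260 (q = 116 of N = 137).
Individual gaps: 38×(315−45) = 10260; 36×(315−95) = 7920; 25×(315−110) = 5125; 6×(315−245) = 420; 11×(315−260) = 605.
Aggregate gap = 24330.

24330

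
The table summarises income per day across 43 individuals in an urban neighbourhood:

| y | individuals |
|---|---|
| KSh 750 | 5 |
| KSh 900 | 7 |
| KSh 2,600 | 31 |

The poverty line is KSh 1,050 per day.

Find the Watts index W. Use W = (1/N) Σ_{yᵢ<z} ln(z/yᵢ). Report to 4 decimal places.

Below the line: 5×KSh 750, 7×KSh 900 (q = 12 of N = 43).
Log shortfalls: ln(1050/750) = 0.3365 (×5); ln(1050/900) = 0.1542 (×7).
W = 2.761416 / 43 = 0.0642.

0.0642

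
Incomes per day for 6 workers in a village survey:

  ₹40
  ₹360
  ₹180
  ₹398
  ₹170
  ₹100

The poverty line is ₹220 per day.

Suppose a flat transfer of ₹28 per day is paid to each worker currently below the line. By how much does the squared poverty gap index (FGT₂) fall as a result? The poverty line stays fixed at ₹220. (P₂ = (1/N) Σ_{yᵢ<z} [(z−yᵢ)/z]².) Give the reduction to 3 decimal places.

0.064

Before: below the line — ₹40, ₹100, ₹170, ₹180; squared poverty gap index (FGT₂) = 0.17528.
After the ₹28 transfer: below the line — ₹68, ₹128, ₹198, ₹208; squared poverty gap index (FGT₂) = 0.11087.
Reduction = 0.17528 − 0.11087 = 0.064.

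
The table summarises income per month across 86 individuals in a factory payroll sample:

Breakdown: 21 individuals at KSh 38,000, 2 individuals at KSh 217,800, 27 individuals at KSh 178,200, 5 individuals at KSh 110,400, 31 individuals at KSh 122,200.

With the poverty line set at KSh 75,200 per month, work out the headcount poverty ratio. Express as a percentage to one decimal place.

21 of the 86 individuals have income below KSh 75,200.
H = 21/86 = 24.4%.

24.4%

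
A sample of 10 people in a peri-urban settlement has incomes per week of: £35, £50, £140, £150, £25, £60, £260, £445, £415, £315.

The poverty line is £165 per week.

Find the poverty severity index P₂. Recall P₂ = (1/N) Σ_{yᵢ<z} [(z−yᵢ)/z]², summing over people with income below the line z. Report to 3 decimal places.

0.226

Below the line: £25, £35, £50, £60, £140, £150 (q = 6 of N = 10).
Shortfall ratios: (165−25)/165 = 0.8485; (165−35)/165 = 0.7879; (165−50)/165 = 0.6970; (165−60)/165 = 0.6364; (165−140)/165 = 0.1515; (165−150)/165 = 0.0909.
Squared: 0.7199; 0.6208; 0.4858; 0.4050; 0.0230; 0.0083.
Sum = 2.262626; P₂ = 2.262626 / 10 = 0.226.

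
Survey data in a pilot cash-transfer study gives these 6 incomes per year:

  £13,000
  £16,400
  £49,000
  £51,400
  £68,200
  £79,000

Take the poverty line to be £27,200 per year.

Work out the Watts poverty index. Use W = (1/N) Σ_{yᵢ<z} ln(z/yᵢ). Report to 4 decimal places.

0.2074

Incomes under z: £13,000, £16,400 (q = 2 of N = 6).
Log shortfalls: ln(27200/13000) = 0.7383; ln(27200/16400) = 0.5059.
W = 1.244203 / 6 = 0.2074.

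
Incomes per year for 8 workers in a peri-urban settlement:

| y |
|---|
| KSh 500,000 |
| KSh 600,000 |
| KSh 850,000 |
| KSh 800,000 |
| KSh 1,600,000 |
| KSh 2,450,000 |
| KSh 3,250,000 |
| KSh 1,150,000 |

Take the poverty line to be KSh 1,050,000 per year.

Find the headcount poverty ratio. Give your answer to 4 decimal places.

4 of the 8 workers have income below KSh 1,050,000.
H = 4/8 = 0.5000.

0.5000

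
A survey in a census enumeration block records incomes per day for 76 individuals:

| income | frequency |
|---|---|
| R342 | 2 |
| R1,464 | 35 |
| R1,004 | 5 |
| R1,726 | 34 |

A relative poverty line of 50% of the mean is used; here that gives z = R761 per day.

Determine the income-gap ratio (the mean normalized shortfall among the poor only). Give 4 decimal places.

0.5506

Below the line: 2×R342 (q = 2 of N = 76).
Shortfall ratios (z−y)/z: 0.5506 (×2); sum = 1.101183.
The income-gap ratio divides by q (the poor only): 1.101183 / 2 = 0.5506.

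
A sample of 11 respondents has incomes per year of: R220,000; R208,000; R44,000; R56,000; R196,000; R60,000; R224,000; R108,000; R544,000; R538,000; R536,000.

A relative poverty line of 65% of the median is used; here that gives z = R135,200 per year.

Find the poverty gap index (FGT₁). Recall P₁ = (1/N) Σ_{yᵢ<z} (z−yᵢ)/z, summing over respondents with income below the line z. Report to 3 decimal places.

0.183

Below the line: R44,000, R56,000, R60,000, R108,000 (q = 4 of N = 11).
Normalized shortfalls: (135200−44000)/135200 = 0.6746; (135200−56000)/135200 = 0.5858; (135200−60000)/135200 = 0.5562; (135200−108000)/135200 = 0.2012.
Sum of shortfalls = 2.017751; P₁ averages over all N: 2.017751 / 11 = 0.183.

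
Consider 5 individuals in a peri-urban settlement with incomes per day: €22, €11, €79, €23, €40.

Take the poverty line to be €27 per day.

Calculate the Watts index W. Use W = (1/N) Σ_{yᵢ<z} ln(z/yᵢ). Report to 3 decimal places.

0.253

Poor units: €11, €22, €23 (q = 3 of N = 5).
ln(z/y) terms: ln(27/11) = 0.8979; ln(27/22) = 0.2048; ln(27/23) = 0.1603.
W = 1.263079 / 5 = 0.253.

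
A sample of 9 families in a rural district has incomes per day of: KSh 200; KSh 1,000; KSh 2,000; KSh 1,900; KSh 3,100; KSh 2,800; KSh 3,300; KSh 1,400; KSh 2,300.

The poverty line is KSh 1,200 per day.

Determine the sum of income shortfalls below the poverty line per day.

KSh 1,200

Poor units: KSh 200, KSh 1,000 (q = 2 of N = 9).
Individual gaps: 1200−200 = 1000; 1200−1000 = 200.
Aggregate gap = KSh 1,200.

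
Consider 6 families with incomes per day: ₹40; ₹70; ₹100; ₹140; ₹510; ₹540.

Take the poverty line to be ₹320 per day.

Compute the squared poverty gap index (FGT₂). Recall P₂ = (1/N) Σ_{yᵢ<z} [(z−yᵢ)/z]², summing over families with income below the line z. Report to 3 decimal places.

Below z: ₹40, ₹70, ₹100, ₹140 (q = 4 of N = 6).
Normalized shortfalls: (320−40)/320 = 0.8750; (320−70)/320 = 0.7812; (320−100)/320 = 0.6875; (320−140)/320 = 0.5625.
Squared: 0.7656; 0.6104; 0.4727; 0.3164.
Sum = 2.165039; P₂ = 2.165039 / 6 = 0.361.

0.361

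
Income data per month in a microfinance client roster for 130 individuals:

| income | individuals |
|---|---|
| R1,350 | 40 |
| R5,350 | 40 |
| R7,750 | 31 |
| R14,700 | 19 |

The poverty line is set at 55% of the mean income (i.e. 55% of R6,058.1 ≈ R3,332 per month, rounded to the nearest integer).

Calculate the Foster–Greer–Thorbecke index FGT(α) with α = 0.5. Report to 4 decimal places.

0.2373

Below z: 40×R1,350 (q = 40 of N = 130).
Gap ratios (z−y)/z: (3332−1350)/3332 = 0.5948 (×40).
Raised to α = 0.5: 0.77126 (×40).
Sum = 30.850295; FGT(0.5) = 30.850295 / 130 = 0.2373.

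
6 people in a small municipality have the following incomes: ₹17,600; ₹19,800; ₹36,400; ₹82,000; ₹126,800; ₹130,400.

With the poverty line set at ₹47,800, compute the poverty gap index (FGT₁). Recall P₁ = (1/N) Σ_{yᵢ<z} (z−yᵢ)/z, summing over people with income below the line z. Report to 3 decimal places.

Below z: ₹17,600, ₹19,800, ₹36,400 (q = 3 of N = 6).
Gap ratios (z−y)/z: (47800−17600)/47800 = 0.6318; (47800−19800)/47800 = 0.5858; (47800−36400)/47800 = 0.2385.
Sum of shortfalls = 1.456067; P₁ averages over all N: 1.456067 / 6 = 0.243.

0.243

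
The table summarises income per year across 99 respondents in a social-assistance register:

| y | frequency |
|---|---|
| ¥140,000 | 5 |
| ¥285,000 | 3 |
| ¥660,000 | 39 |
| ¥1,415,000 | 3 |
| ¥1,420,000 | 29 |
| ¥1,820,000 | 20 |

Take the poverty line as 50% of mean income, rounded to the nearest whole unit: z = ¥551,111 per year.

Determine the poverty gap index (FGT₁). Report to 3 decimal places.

0.052

Below z: 5×¥140,000, 3×¥285,000 (q = 8 of N = 99).
Shortfall ratios: (551111−140000)/551111 = 0.7460 (×5); (551111−285000)/551111 = 0.4829 (×3).
Sum of shortfalls = 5.178427; P₁ averages over all N: 5.178427 / 99 = 0.052.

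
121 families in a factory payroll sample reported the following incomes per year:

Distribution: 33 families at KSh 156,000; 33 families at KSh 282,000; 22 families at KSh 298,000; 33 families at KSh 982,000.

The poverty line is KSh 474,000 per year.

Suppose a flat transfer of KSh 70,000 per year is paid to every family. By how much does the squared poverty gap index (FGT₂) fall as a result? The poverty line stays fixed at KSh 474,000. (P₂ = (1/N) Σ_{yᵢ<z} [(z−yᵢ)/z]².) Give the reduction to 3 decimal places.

Before: below the line — 33×KSh 156,000, 33×KSh 282,000, 22×KSh 298,000; squared poverty gap index (FGT₂) = 0.19257.
After the KSh 70,000 transfer: below the line — 33×KSh 226,000, 33×KSh 352,000, 22×KSh 368,000; squared poverty gap index (FGT₂) = 0.10182.
Reduction = 0.19257 − 0.10182 = 0.091.

0.091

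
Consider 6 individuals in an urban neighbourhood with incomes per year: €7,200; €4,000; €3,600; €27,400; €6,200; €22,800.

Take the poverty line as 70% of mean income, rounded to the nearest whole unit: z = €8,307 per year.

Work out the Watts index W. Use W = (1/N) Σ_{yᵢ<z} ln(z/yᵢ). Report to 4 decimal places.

Incomes under z: €3,600, €4,000, €6,200, €7,200 (q = 4 of N = 6).
ln(z/y) terms: ln(8307/3600) = 0.8362; ln(8307/4000) = 0.7308; ln(8307/6200) = 0.2925; ln(8307/7200) = 0.1430.
W = 2.002536 / 6 = 0.3338.

0.3338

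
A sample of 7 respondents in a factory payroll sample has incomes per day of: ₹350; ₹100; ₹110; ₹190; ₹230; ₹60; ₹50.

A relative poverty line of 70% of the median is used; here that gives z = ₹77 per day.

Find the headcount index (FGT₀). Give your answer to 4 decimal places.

2 of the 7 respondents have income below ₹77.
H = 2/7 = 0.2857.

0.2857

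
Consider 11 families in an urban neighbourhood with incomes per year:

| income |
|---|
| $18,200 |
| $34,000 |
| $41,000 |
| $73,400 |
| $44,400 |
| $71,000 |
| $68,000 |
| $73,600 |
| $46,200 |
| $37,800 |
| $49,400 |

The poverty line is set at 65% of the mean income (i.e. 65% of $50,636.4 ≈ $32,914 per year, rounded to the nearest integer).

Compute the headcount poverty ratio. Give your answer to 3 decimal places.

0.091

1 of the 11 families have income below $32,914.
H = 1/11 = 0.091.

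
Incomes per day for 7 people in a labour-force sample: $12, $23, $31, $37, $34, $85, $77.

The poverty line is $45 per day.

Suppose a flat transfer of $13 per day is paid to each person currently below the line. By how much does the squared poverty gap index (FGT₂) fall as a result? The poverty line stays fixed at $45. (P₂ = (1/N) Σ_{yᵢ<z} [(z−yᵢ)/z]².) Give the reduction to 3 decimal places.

0.104

Before: below the line — $12, $23, $31, $34, $37; squared poverty gap index (FGT₂) = 0.13785.
After the $13 transfer: below the line — $25, $36, $44; squared poverty gap index (FGT₂) = 0.03400.
Reduction = 0.13785 − 0.03400 = 0.104.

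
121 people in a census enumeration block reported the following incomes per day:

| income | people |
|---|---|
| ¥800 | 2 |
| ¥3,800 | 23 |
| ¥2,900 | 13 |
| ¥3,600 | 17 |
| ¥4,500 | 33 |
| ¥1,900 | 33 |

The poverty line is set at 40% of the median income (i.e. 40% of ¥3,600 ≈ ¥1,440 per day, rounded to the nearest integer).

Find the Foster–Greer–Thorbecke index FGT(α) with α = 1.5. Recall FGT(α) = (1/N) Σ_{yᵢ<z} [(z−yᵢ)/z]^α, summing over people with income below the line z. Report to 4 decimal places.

0.0049

Incomes under z: 2×¥800 (q = 2 of N = 121).
Normalized shortfalls: (1440−800)/1440 = 0.4444 (×2).
Raised to α = 1.5: 0.29630 (×2).
Sum = 0.592593; FGT(1.5) = 0.592593 / 121 = 0.0049.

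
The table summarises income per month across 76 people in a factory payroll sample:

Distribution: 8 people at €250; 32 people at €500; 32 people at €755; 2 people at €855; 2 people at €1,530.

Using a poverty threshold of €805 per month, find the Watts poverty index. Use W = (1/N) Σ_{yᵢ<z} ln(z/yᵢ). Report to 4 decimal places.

0.3506

Below z: 8×€250, 32×€500, 32×€755 (q = 72 of N = 76).
Log gaps: ln(805/250) = 1.1694 (×8); ln(805/500) = 0.4762 (×32); ln(805/755) = 0.0641 (×32).
W = 26.646530 / 76 = 0.3506.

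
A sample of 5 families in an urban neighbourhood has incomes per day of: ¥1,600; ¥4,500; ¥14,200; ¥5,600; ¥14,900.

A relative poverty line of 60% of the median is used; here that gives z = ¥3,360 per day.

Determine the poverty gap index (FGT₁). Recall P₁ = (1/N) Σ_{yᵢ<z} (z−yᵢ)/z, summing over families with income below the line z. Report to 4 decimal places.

0.1048

Below z: ¥1,600 (q = 1 of N = 5).
Normalized shortfalls: (3360−1600)/3360 = 0.5238.
Σ = 0.523810. Dividing by the full population N = 5 gives P₁ = 0.1048.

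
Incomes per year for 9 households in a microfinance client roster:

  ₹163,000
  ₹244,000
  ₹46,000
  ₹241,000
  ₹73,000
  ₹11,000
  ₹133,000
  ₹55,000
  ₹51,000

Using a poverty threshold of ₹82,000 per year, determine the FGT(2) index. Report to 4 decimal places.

0.1340

Poor units: ₹11,000, ₹46,000, ₹51,000, ₹55,000, ₹73,000 (q = 5 of N = 9).
Normalized shortfalls: (82000−11000)/82000 = 0.8659; (82000−46000)/82000 = 0.4390; (82000−51000)/82000 = 0.3780; (82000−55000)/82000 = 0.3293; (82000−73000)/82000 = 0.1098.
Squared: 0.7497; 0.1927; 0.1429; 0.1084; 0.0120.
Sum = 1.205830; P₂ = 1.205830 / 9 = 0.1340.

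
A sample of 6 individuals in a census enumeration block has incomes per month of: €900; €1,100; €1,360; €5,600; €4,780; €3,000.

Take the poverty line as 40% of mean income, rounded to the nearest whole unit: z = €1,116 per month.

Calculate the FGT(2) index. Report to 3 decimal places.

0.006

Poor units: €900, €1,100 (q = 2 of N = 6).
Gap ratios (z−y)/z: (1116−900)/1116 = 0.1935; (1116−1100)/1116 = 0.0143.
Squared: 0.0375; 0.0002.
Sum = 0.037667; P₂ = 0.037667 / 6 = 0.006.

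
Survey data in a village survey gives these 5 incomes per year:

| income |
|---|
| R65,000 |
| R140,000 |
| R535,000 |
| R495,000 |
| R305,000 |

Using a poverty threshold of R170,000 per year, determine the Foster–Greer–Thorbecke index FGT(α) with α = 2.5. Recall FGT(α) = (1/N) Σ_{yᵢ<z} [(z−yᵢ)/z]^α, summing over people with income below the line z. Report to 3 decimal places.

Poor units: R65,000, R140,000 (q = 2 of N = 5).
Relative gaps: (170000−65000)/170000 = 0.6176; (170000−140000)/170000 = 0.1765.
Raised to α = 2.5: 0.29981; 0.01308.
Sum = 0.312896; FGT(2.5) = 0.312896 / 5 = 0.063.

0.063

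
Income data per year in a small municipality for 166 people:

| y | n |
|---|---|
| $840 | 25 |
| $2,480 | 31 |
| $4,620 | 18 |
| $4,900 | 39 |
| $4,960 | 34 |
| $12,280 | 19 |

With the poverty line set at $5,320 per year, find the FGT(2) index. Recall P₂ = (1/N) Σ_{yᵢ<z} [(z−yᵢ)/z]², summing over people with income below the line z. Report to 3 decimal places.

Below the line: 25×$840, 31×$2,480, 18×$4,620, 39×$4,900, 34×$4,960 (q = 147 of N = 166).
Normalized shortfalls: (5320−840)/5320 = 0.8421 (×25); (5320−2480)/5320 = 0.5338 (×31); (5320−4620)/5320 = 0.1316 (×18); (5320−4900)/5320 = 0.0789 (×39); (5320−4960)/5320 = 0.0677 (×34).
Squared: 0.7091 (×25); 0.2850 (×31); 0.0173 (×18); 0.0062 (×39); 0.0046 (×34).
Sum = 27.273291; P₂ = 27.273291 / 166 = 0.164.

0.164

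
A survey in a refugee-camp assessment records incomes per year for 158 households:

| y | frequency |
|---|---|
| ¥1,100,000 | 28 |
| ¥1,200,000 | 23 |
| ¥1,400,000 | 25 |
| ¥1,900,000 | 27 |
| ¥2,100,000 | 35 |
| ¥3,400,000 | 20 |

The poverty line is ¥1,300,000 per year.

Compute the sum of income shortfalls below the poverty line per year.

¥7,900,000

Poor units: 28×¥1,100,000, 23×¥1,200,000 (q = 51 of N = 158).
Individual gaps: 28×(1300000−1100000) = 5600000; 23×(1300000−1200000) = 2300000.
Aggregate gap = ¥7,900,000.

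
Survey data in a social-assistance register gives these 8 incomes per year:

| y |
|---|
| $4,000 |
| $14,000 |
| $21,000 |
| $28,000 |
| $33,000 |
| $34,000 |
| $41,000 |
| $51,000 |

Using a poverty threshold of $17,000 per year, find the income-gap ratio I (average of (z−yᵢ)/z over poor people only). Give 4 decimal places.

Below the line: $4,000, $14,000 (q = 2 of N = 8).
Shortfall ratios (z−y)/z: 0.7647, 0.1765; sum = 0.941176.
The income-gap ratio divides by q (the poor only): 0.941176 / 2 = 0.4706.

0.4706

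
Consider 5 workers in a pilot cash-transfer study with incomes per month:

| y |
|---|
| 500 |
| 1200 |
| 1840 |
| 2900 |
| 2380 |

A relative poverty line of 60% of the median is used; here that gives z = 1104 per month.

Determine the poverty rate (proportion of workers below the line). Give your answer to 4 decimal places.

0.2000

1 of the 5 workers have income below 1104.
H = 1/5 = 0.2000.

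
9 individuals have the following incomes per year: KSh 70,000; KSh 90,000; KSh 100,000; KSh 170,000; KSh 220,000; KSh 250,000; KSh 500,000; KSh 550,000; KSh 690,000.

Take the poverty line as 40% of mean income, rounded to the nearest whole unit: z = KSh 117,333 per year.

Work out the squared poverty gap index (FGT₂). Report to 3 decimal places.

Incomes under z: KSh 70,000, KSh 90,000, KSh 100,000 (q = 3 of N = 9).
Relative gaps: (117333−70000)/117333 = 0.4034; (117333−90000)/117333 = 0.2330; (117333−100000)/117333 = 0.1477.
Squared: 0.1627; 0.0543; 0.0218.
Sum = 0.238827; P₂ = 0.238827 / 9 = 0.027.

0.027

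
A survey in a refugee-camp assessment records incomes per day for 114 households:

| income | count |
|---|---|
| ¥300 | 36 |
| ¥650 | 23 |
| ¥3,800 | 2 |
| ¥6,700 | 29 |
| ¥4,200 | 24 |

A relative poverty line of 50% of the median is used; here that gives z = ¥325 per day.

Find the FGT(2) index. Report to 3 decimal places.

Below z: 36×¥300 (q = 36 of N = 114).
Shortfall ratios: (325−300)/325 = 0.0769 (×36).
Squared: 0.0059 (×36).
Sum = 0.213018; P₂ = 0.213018 / 114 = 0.002.

0.002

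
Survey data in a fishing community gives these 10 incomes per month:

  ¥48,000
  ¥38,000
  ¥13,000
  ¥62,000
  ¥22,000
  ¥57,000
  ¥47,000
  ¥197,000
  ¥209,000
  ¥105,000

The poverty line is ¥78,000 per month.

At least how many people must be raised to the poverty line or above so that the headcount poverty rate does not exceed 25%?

5

7 of the 10 people are poor, so H = 7/10 = 0.700.
A headcount ratio of at most 25% allows at most ⌊0.25 × 10⌋ = 2 poor people.
So at least 7 − 2 = 5 must be lifted.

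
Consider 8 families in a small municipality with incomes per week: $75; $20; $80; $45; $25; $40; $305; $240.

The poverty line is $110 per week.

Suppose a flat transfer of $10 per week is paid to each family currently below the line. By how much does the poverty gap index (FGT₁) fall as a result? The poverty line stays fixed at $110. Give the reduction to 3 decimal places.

0.068

Before: below the line — $20, $25, $40, $45, $75, $80; poverty gap index (FGT₁) = 0.42614.
After the $10 transfer: below the line — $30, $35, $50, $55, $85, $90; poverty gap index (FGT₁) = 0.35795.
Reduction = 0.42614 − 0.35795 = 0.068.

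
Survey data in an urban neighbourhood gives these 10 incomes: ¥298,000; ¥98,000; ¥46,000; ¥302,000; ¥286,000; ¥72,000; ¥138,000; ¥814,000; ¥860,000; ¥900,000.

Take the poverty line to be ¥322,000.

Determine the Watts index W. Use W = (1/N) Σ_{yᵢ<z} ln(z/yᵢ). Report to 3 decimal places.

Poor units: ¥46,000, ¥72,000, ¥98,000, ¥138,000, ¥286,000, ¥298,000, ¥302,000 (q = 7 of N = 10).
Log shortfalls: ln(322000/46000) = 1.9459; ln(322000/72000) = 1.4979; ln(322000/98000) = 1.1896; ln(322000/138000) = 0.8473; ln(322000/286000) = 0.1186; ln(322000/298000) = 0.0775; ln(322000/302000) = 0.0641.
W = 5.740820 / 10 = 0.574.

0.574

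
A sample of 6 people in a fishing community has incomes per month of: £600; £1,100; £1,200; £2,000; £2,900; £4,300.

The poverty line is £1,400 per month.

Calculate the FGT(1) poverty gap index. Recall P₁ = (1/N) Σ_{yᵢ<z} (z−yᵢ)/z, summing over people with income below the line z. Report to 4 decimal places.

0.1548

Poor units: £600, £1,100, £1,200 (q = 3 of N = 6).
Relative gaps: (1400−600)/1400 = 0.5714; (1400−1100)/1400 = 0.2143; (1400−1200)/1400 = 0.1429.
Sum of shortfalls = 0.928571; P₁ averages over all N: 0.928571 / 6 = 0.1548.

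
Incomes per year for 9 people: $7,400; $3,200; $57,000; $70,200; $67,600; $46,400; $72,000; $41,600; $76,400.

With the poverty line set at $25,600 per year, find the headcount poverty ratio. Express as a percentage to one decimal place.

2 of the 9 people have income below $25,600.
H = 2/9 = 22.2%.

22.2%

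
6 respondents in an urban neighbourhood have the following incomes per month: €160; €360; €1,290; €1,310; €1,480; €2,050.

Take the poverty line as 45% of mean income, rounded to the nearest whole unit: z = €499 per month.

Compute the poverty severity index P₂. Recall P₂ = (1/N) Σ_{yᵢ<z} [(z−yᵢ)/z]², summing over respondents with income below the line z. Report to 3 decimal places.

0.090

Incomes under z: €160, €360 (q = 2 of N = 6).
Gap ratios (z−y)/z: (499−160)/499 = 0.6794; (499−360)/499 = 0.2786.
Squared: 0.4615; 0.0776.
Sum = 0.539122; P₂ = 0.539122 / 6 = 0.090.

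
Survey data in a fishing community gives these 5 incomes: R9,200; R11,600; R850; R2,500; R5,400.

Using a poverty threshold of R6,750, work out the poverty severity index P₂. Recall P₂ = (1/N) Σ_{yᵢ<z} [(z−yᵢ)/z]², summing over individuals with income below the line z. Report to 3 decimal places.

0.240

Below z: R850, R2,500, R5,400 (q = 3 of N = 5).
Normalized shortfalls: (6750−850)/6750 = 0.8741; (6750−2500)/6750 = 0.6296; (6750−5400)/6750 = 0.2000.
Squared: 0.7640; 0.3964; 0.0400.
Sum = 1.200439; P₂ = 1.200439 / 5 = 0.240.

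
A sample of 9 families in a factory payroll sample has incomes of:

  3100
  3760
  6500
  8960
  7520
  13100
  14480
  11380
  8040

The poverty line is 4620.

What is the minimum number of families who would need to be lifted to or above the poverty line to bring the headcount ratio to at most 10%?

Currently q = 2 of N = 9 are below the line (H = 0.222).
A headcount ratio of at most 10% allows at most ⌊0.10 × 9⌋ = 0 poor families.
So at least 2 − 0 = 2 must be lifted.

2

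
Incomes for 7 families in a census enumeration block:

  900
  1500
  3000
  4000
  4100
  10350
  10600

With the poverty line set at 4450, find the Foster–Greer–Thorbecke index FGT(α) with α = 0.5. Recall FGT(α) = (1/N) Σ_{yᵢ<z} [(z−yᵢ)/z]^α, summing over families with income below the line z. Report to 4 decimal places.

0.4109

Incomes under z: 900, 1500, 3000, 4000, 4100 (q = 5 of N = 7).
Relative gaps: (4450−900)/4450 = 0.7978; (4450−1500)/4450 = 0.6629; (4450−3000)/4450 = 0.3258; (4450−4000)/4450 = 0.1011; (4450−4100)/4450 = 0.0787.
Raised to α = 0.5: 0.89317; 0.81420; 0.57083; 0.31800; 0.28045.
Sum = 2.876645; FGT(0.5) = 2.876645 / 7 = 0.4109.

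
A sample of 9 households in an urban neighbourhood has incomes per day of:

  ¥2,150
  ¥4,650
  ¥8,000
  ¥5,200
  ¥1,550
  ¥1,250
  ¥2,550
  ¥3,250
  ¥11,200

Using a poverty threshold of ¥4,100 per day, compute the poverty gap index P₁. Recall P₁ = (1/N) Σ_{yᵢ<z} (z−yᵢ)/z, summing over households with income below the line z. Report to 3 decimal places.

Poor units: ¥1,250, ¥1,550, ¥2,150, ¥2,550, ¥3,250 (q = 5 of N = 9).
Gap ratios (z−y)/z: (4100−1250)/4100 = 0.6951; (4100−1550)/4100 = 0.6220; (4100−2150)/4100 = 0.4756; (4100−2550)/4100 = 0.3780; (4100−3250)/4100 = 0.2073.
Σ = 2.378049. Dividing by the full population N = 9 gives P₁ = 0.264.

0.264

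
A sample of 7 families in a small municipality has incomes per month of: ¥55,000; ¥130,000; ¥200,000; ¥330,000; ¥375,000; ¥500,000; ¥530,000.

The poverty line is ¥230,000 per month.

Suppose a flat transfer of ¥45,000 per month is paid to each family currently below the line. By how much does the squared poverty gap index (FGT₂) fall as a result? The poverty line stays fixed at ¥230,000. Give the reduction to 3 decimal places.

Before: below the line — ¥55,000, ¥130,000, ¥200,000; squared poverty gap index (FGT₂) = 0.11214.
After the ¥45,000 transfer: below the line — ¥100,000, ¥175,000; squared poverty gap index (FGT₂) = 0.05381.
Reduction = 0.11214 − 0.05381 = 0.058.

0.058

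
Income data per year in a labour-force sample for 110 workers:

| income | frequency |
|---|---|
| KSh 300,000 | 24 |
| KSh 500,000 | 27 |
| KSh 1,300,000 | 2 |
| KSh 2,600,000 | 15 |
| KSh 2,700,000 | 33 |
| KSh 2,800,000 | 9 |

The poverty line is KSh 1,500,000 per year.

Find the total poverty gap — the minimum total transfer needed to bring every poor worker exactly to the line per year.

Below z: 24×KSh 300,000, 27×KSh 500,000, 2×KSh 1,300,000 (q = 53 of N = 110).
Individual gaps: 24×(1500000−300000) = 28800000; 27×(1500000−500000) = 27000000; 2×(1500000−1300000) = 400000.
Aggregate gap = KSh 56,200,000.

KSh 56,200,000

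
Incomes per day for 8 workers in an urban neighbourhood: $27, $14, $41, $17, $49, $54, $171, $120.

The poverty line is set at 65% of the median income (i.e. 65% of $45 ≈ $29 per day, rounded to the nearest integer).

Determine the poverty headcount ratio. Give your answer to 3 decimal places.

0.375

3 of the 8 workers have income below $29.
H = 3/8 = 0.375.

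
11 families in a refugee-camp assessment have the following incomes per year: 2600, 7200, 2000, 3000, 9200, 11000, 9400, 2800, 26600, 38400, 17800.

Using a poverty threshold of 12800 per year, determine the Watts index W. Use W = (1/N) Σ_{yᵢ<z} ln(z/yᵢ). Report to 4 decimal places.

Incomes under z: 2000, 2600, 2800, 3000, 7200, 9200, 9400, 11000 (q = 8 of N = 11).
Log shortfalls: ln(12800/2000) = 1.8563; ln(12800/2600) = 1.5939; ln(12800/2800) = 1.5198; ln(12800/3000) = 1.4508; ln(12800/7200) = 0.5754; ln(12800/9200) = 0.3302; ln(12800/9400) = 0.3087; ln(12800/11000) = 0.1515.
W = 7.786782 / 11 = 0.7079.

0.7079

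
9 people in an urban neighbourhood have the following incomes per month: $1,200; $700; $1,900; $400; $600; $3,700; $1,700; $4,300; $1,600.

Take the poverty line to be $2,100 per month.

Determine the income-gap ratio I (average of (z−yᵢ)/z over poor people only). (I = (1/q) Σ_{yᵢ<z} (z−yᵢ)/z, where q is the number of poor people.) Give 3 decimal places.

Below the line: $400, $600, $700, $1,200, $1,600, $1,700, $1,900 (q = 7 of N = 9).
Shortfall ratios (z−y)/z: 0.8095, 0.7143, 0.6667, 0.4286, 0.2381, 0.1905, 0.0952; sum = 3.142857.
I averages over the q = 7 poor units only: 3.142857 / 7 = 0.449.

0.449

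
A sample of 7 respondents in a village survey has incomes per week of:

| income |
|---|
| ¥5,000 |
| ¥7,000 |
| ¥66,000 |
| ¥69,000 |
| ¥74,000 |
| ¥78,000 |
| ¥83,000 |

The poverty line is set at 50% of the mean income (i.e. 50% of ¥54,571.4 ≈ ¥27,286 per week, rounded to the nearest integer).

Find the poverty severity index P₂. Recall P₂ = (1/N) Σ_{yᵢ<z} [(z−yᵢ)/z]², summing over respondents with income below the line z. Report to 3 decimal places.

0.174

Below z: ¥5,000, ¥7,000 (q = 2 of N = 7).
Gap ratios (z−y)/z: (27286−5000)/27286 = 0.8168; (27286−7000)/27286 = 0.7435.
Squared: 0.6671; 0.5527.
Sum = 1.219820; P₂ = 1.219820 / 7 = 0.174.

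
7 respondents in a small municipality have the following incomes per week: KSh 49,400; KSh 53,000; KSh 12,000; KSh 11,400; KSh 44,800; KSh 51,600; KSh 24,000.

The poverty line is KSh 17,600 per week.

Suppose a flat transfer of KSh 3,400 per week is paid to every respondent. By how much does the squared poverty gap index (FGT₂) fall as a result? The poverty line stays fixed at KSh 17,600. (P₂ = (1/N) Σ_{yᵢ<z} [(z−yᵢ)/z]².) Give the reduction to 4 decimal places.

0.0263

Before: below the line — KSh 11,400, KSh 12,000; squared poverty gap index (FGT₂) = 0.032191.
After the KSh 3,400 transfer: below the line — KSh 14,800, KSh 15,400; squared poverty gap index (FGT₂) = 0.005848.
Reduction = 0.032191 − 0.005848 = 0.0263.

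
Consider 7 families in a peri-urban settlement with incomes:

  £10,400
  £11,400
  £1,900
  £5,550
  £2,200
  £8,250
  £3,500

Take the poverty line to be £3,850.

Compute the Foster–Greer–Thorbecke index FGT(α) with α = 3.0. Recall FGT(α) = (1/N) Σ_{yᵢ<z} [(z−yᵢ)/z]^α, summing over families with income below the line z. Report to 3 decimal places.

0.030

Below the line: £1,900, £2,200, £3,500 (q = 3 of N = 7).
Normalized shortfalls: (3850−1900)/3850 = 0.5065; (3850−2200)/3850 = 0.4286; (3850−3500)/3850 = 0.0909.
Raised to α = 3.0: 0.12993; 0.07872; 0.00075.
Sum = 0.209402; FGT(3.0) = 0.209402 / 7 = 0.030.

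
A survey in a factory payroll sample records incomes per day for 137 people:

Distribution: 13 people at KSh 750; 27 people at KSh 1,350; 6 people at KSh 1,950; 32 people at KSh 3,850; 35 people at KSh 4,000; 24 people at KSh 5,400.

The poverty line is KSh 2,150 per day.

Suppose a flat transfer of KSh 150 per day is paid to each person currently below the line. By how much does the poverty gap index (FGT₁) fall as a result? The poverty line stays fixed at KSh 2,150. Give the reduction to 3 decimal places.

0.023

Before: below the line — 13×KSh 750, 27×KSh 1,350, 6×KSh 1,950; poverty gap index (FGT₁) = 0.13920.
After the KSh 150 transfer: below the line — 13×KSh 900, 27×KSh 1,500, 6×KSh 2,100; poverty gap index (FGT₁) = 0.11577.
Reduction = 0.13920 − 0.11577 = 0.023.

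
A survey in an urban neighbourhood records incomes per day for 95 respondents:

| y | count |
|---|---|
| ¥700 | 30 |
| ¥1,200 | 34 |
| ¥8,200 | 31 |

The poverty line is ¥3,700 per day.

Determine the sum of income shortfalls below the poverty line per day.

Poor units: 30×¥700, 34×¥1,200 (q = 64 of N = 95).
Individual gaps: 30×(3700−700) = 90000; 34×(3700−1200) = 85000.
Aggregate gap = ¥175,000.

¥175,000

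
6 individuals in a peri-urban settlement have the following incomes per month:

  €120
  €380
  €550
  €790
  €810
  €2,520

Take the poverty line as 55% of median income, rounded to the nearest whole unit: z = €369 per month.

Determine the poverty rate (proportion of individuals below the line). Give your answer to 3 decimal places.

1 of the 6 individuals have income below €369.
H = 1/6 = 0.167.

0.167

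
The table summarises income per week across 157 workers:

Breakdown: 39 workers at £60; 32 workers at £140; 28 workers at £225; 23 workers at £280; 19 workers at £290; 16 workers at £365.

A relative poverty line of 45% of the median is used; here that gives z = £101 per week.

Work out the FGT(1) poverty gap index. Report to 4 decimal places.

0.1008

Below z: 39×£60 (q = 39 of N = 157).
Normalized shortfalls: (101−60)/101 = 0.4059 (×39).
Σ = 15.831683. Dividing by the full population N = 157 gives P₁ = 0.1008.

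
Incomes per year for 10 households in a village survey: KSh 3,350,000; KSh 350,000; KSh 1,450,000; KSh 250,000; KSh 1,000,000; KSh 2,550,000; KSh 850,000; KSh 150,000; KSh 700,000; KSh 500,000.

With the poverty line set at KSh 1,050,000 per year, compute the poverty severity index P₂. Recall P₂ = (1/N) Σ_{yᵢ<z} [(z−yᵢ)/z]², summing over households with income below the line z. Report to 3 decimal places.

Below the line: KSh 150,000, KSh 250,000, KSh 350,000, KSh 500,000, KSh 700,000, KSh 850,000, KSh 1,000,000 (q = 7 of N = 10).
Shortfall ratios: (1050000−150000)/1050000 = 0.8571; (1050000−250000)/1050000 = 0.7619; (1050000−350000)/1050000 = 0.6667; (1050000−500000)/1050000 = 0.5238; (1050000−700000)/1050000 = 0.3333; (1050000−850000)/1050000 = 0.1905; (1050000−1000000)/1050000 = 0.0476.
Squared: 0.7347; 0.5805; 0.4444; 0.2744; 0.1111; 0.0363; 0.0023.
Sum = 2.183673; P₂ = 2.183673 / 10 = 0.218.

0.218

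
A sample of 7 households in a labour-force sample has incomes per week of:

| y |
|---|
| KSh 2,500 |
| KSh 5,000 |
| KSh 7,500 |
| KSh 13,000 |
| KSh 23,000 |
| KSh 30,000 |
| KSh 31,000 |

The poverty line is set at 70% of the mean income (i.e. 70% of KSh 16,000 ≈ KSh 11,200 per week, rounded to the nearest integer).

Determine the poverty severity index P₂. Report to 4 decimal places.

0.1456

Poor units: KSh 2,500, KSh 5,000, KSh 7,500 (q = 3 of N = 7).
Gap ratios (z−y)/z: (11200−2500)/11200 = 0.7768; (11200−5000)/11200 = 0.5536; (11200−7500)/11200 = 0.3304.
Squared: 0.6034; 0.3064; 0.1091.
Sum = 1.018973; P₂ = 1.018973 / 7 = 0.1456.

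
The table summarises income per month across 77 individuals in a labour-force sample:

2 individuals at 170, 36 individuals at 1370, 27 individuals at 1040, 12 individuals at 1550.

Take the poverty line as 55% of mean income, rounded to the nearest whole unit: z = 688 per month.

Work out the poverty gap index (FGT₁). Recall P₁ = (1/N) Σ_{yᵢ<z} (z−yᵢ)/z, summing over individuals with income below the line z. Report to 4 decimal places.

Incomes under z: 2×170 (q = 2 of N = 77).
Shortfall ratios: (688−170)/688 = 0.7529 (×2).
Σ = 1.505814. Dividing by the full population N = 77 gives P₁ = 0.0196.

0.0196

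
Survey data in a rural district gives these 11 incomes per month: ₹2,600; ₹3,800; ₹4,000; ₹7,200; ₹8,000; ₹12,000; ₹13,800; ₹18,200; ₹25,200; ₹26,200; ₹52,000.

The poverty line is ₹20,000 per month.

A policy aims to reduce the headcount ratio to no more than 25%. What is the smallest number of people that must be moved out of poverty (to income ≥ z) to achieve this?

6

Currently q = 8 of N = 11 are below the line (H = 0.727).
A headcount ratio of at most 25% allows at most ⌊0.25 × 11⌋ = 2 poor people.
So at least 8 − 2 = 6 must be lifted.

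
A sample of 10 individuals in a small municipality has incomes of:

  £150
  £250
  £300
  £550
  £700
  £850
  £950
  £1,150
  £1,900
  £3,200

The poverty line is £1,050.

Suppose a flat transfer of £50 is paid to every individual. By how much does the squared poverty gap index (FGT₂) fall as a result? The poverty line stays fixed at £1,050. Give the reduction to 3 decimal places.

0.031

Before: below the line — £150, £250, £300, £550, £700, £850, £950; squared poverty gap index (FGT₂) = 0.22086.
After the £50 transfer: below the line — £200, £300, £350, £600, £750, £900, £1,000; squared poverty gap index (FGT₂) = 0.18980.
Reduction = 0.22086 − 0.18980 = 0.031.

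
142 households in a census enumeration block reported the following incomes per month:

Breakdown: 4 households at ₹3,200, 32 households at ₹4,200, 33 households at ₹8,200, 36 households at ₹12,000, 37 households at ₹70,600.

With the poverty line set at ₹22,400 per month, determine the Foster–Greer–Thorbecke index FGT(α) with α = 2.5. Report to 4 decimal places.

Below z: 4×₹3,200, 32×₹4,200, 33×₹8,200, 36×₹12,000 (q = 105 of N = 142).
Shortfall ratios: (22400−3200)/22400 = 0.8571 (×4); (22400−4200)/22400 = 0.8125 (×32); (22400−8200)/22400 = 0.6339 (×33); (22400−12000)/22400 = 0.4643 (×36).
Raised to α = 2.5: 0.68019 (×4); 0.59506 (×32); 0.31996 (×33); 0.14688 (×36).
Sum = 37.609088; FGT(2.5) = 37.609088 / 142 = 0.2649.

0.2649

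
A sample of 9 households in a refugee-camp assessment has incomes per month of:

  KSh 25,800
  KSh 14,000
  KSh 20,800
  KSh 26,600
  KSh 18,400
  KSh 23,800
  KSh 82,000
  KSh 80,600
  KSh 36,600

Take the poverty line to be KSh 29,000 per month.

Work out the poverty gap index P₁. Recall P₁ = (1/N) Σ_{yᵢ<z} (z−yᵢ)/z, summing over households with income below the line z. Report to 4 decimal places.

0.1709

Poor units: KSh 14,000, KSh 18,400, KSh 20,800, KSh 23,800, KSh 25,800, KSh 26,600 (q = 6 of N = 9).
Relative gaps: (29000−14000)/29000 = 0.5172; (29000−18400)/29000 = 0.3655; (29000−20800)/29000 = 0.2828; (29000−23800)/29000 = 0.1793; (29000−25800)/29000 = 0.1103; (29000−26600)/29000 = 0.0828.
Sum of shortfalls = 1.537931; P₁ averages over all N: 1.537931 / 9 = 0.1709.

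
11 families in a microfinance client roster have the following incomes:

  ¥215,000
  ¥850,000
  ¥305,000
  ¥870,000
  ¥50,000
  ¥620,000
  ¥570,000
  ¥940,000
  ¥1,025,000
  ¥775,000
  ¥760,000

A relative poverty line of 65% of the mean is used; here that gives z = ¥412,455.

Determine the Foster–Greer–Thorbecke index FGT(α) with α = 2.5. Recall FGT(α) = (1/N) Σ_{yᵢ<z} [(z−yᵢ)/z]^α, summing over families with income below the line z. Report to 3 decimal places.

Poor units: ¥50,000, ¥215,000, ¥305,000 (q = 3 of N = 11).
Normalized shortfalls: (412455−50000)/412455 = 0.8788; (412455−215000)/412455 = 0.4787; (412455−305000)/412455 = 0.2605.
Raised to α = 2.5: 0.72393; 0.15857; 0.03464.
Sum = 0.917142; FGT(2.5) = 0.917142 / 11 = 0.083.

0.083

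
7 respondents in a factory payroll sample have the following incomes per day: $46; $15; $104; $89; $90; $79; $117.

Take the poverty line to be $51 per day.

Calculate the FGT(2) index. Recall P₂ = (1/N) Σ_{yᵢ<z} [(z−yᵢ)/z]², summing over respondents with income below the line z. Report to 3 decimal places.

Incomes under z: $15, $46 (q = 2 of N = 7).
Gap ratios (z−y)/z: (51−15)/51 = 0.7059; (51−46)/51 = 0.0980.
Squared: 0.4983; 0.0096.
Sum = 0.507882; P₂ = 0.507882 / 7 = 0.073.

0.073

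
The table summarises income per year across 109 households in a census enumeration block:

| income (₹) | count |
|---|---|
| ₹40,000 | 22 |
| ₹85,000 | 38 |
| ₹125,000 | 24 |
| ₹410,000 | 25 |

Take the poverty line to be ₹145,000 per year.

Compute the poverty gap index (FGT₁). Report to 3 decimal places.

Below z: 22×₹40,000, 38×₹85,000, 24×₹125,000 (q = 84 of N = 109).
Relative gaps: (145000−40000)/145000 = 0.7241 (×22); (145000−85000)/145000 = 0.4138 (×38); (145000−125000)/145000 = 0.1379 (×24).
Sum of shortfalls = 34.965517; P₁ averages over all N: 34.965517 / 109 = 0.321.

0.321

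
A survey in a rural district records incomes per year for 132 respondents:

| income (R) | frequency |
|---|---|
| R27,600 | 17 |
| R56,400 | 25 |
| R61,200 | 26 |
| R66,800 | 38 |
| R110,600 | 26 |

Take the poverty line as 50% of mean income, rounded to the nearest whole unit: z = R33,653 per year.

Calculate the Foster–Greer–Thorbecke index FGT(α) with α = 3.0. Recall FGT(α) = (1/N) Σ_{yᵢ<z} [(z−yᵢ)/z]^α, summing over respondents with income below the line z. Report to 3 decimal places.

Below z: 17×R27,600 (q = 17 of N = 132).
Gap ratios (z−y)/z: (33653−27600)/33653 = 0.1799 (×17).
Raised to α = 3.0: 0.00582 (×17).
Sum = 0.098921; FGT(3.0) = 0.098921 / 132 = 0.001.

0.001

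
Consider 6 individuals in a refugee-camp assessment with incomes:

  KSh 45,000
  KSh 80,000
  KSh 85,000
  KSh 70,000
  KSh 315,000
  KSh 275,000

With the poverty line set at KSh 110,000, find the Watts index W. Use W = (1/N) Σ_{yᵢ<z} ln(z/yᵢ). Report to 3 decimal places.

0.320

Below z: KSh 45,000, KSh 70,000, KSh 80,000, KSh 85,000 (q = 4 of N = 6).
Log shortfalls: ln(110000/45000) = 0.8938; ln(110000/70000) = 0.4520; ln(110000/80000) = 0.3185; ln(110000/85000) = 0.2578.
W = 1.922086 / 6 = 0.320.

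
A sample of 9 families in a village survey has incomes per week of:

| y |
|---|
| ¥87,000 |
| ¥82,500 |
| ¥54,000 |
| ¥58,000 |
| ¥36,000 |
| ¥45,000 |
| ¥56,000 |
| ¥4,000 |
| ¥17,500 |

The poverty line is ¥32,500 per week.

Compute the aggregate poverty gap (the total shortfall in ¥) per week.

¥43,500

Incomes under z: ¥4,000, ¥17,500 (q = 2 of N = 9).
Individual gaps: 32500−4000 = 28500; 32500−17500 = 15000.
Aggregate gap = ¥43,500.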